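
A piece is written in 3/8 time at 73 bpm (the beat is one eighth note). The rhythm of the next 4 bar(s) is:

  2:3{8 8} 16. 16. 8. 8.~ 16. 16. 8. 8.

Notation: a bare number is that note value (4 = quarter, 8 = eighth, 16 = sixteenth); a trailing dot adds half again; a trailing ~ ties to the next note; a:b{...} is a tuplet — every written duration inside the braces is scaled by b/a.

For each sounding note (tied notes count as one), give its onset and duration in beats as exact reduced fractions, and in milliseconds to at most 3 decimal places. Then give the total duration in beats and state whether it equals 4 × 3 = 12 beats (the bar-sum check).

1) 0.0ms=0b +1232.877ms=3/2b
2) 1232.877ms=3/2b +1232.877ms=3/2b
3) 2465.753ms=3b +616.438ms=3/4b
4) 3082.192ms=15/4b +616.438ms=3/4b
5) 3698.63ms=9/2b +1232.877ms=3/2b
6) 4931.507ms=6b +1849.315ms=9/4b
7) 6780.822ms=33/4b +616.438ms=3/4b
8) 7397.26ms=9b +1232.877ms=3/2b
9) 8630.137ms=21/2b +1232.877ms=3/2b
Σ=12b of 12 (73bpm 3/8) — PASS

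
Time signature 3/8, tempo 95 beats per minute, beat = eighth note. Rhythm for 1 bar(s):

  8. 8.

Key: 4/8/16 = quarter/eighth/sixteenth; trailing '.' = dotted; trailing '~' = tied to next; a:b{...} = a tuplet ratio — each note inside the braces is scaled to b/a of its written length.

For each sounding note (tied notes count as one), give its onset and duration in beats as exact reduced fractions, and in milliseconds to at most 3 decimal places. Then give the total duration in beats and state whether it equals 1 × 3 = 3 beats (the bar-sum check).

1) 0.0ms=0b +947.368ms=3/2b
2) 947.368ms=3/2b +947.368ms=3/2b
Σ=3b of 3 (95bpm 3/8) — PASS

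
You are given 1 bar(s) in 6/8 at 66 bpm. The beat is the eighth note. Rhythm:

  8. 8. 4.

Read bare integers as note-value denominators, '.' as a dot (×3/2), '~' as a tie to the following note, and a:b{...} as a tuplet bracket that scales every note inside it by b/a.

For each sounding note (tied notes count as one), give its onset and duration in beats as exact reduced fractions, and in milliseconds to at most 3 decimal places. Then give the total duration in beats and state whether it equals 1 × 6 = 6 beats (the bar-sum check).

1) 0.0ms=0b +1363.636ms=3/2b
2) 1363.636ms=3/2b +1363.636ms=3/2b
3) 2727.273ms=3b +2727.273ms=3b
Σ=6b of 6 (66bpm 6/8) — PASS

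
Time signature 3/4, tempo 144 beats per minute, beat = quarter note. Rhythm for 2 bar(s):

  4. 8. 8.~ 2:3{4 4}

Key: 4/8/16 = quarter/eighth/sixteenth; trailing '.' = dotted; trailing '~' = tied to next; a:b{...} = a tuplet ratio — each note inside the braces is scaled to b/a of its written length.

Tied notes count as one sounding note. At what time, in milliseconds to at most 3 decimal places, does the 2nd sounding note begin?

note 2 onset = 3/2b = 625.0ms

1. 0.0ms @ 0 + 625.0ms (3/2)
2. 625.0ms @ 3/2 + 312.5ms (3/4)
3. 937.5ms @ 9/4 + 937.5ms (9/4)
4. 1875.0ms @ 9/2 + 625.0ms (3/2)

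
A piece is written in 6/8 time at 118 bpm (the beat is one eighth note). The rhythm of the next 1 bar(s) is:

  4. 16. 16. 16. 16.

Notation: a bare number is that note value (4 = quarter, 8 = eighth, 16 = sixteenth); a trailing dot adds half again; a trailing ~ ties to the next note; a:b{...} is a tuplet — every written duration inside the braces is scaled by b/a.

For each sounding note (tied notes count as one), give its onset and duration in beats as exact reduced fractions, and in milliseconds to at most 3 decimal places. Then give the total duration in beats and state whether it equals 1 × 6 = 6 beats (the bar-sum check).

1) 0.0ms=0b +1525.424ms=3b
2) 1525.424ms=3b +381.356ms=3/4b
3) 1906.78ms=15/4b +381.356ms=3/4b
4) 2288.136ms=9/2b +381.356ms=3/4b
5) 2669.492ms=21/4b +381.356ms=3/4b
Σ=6b of 6 (118bpm 6/8) — PASS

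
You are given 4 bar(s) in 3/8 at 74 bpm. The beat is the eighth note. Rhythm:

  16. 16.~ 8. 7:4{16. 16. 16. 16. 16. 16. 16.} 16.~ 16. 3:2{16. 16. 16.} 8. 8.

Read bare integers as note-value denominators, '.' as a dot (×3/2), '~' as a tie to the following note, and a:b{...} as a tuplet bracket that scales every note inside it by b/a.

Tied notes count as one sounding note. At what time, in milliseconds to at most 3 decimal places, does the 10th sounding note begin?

1. 0.0ms @ 0 + 608.108ms (3/4)
2. 608.108ms @ 3/4 + 1824.324ms (9/4)
3. 2432.432ms @ 3 + 347.49ms (3/7)
4. 2779.923ms @ 24/7 + 347.49ms (3/7)
5. 3127.413ms @ 27/7 + 347.49ms (3/7)
6. 3474.903ms @ 30/7 + 347.49ms (3/7)
7. 3822.394ms @ 33/7 + 347.49ms (3/7)
8. 4169.884ms @ 36/7 + 347.49ms (3/7)
9. 4517.375ms @ 39/7 + 347.49ms (3/7)
10. 4864.865ms @ 6 + 1216.216ms (3/2)
11. 6081.081ms @ 15/2 + 405.405ms (1/2)
12. 6486.486ms @ 8 + 405.405ms (1/2)
13. 6891.892ms @ 17/2 + 405.405ms (1/2)
14. 7297.297ms @ 9 + 1216.216ms (3/2)
15. 8513.514ms @ 21/2 + 1216.216ms (3/2)

note 10 onset = 6b = 4864.865ms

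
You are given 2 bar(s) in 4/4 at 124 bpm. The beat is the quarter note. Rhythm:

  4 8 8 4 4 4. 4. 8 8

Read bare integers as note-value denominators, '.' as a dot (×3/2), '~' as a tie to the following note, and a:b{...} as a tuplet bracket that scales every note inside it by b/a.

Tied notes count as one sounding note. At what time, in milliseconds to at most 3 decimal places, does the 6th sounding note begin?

note 6 onset = 4b = 1935.484ms

1. 0.0ms @ 0 + 483.871ms (1)
2. 483.871ms @ 1 + 241.935ms (1/2)
3. 725.806ms @ 3/2 + 241.935ms (1/2)
4. 967.742ms @ 2 + 483.871ms (1)
5. 1451.613ms @ 3 + 483.871ms (1)
6. 1935.484ms @ 4 + 725.806ms (3/2)
7. 2661.29ms @ 11/2 + 725.806ms (3/2)
8. 3387.097ms @ 7 + 241.935ms (1/2)
9. 3629.032ms @ 15/2 + 241.935ms (1/2)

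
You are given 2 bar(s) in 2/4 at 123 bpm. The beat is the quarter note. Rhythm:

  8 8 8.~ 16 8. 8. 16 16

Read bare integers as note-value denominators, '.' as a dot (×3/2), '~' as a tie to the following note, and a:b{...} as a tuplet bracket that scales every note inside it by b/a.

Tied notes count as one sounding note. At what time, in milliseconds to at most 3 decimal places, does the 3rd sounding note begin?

note 3 onset = 1b = 487.805ms

1. 0.0ms @ 0 + 243.902ms (1/2)
2. 243.902ms @ 1/2 + 243.902ms (1/2)
3. 487.805ms @ 1 + 487.805ms (1)
4. 975.61ms @ 2 + 365.854ms (3/4)
5. 1341.463ms @ 11/4 + 365.854ms (3/4)
6. 1707.317ms @ 7/2 + 121.951ms (1/4)
7. 1829.268ms @ 15/4 + 121.951ms (1/4)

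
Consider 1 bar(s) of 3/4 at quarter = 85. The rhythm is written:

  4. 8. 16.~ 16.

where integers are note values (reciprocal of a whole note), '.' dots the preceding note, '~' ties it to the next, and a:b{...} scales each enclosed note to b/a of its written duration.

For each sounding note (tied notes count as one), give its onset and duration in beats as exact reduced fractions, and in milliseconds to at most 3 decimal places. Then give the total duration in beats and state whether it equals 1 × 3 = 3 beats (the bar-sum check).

1) 0.0ms=0b +1058.824ms=3/2b
2) 1058.824ms=3/2b +529.412ms=3/4b
3) 1588.235ms=9/4b +529.412ms=3/4b
Σ=3b of 3 (85bpm 3/4) — PASS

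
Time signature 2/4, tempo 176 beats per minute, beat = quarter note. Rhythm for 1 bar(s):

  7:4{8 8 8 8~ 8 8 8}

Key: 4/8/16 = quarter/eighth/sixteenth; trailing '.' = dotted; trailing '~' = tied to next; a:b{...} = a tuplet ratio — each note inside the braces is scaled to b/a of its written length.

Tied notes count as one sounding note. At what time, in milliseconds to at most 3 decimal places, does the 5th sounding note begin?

note 5 onset = 10/7b = 487.013ms

1. 0.0ms @ 0 + 97.403ms (2/7)
2. 97.403ms @ 2/7 + 97.403ms (2/7)
3. 194.805ms @ 4/7 + 97.403ms (2/7)
4. 292.208ms @ 6/7 + 194.805ms (4/7)
5. 487.013ms @ 10/7 + 97.403ms (2/7)
6. 584.416ms @ 12/7 + 97.403ms (2/7)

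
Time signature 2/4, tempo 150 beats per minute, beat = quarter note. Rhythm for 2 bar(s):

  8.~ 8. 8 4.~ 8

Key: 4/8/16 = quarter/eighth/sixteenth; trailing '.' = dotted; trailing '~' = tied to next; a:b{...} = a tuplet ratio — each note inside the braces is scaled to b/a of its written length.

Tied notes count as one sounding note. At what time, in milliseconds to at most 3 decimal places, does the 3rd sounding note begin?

note 3 onset = 2b = 800.0ms

1. 0.0ms @ 0 + 600.0ms (3/2)
2. 600.0ms @ 3/2 + 200.0ms (1/2)
3. 800.0ms @ 2 + 800.0ms (2)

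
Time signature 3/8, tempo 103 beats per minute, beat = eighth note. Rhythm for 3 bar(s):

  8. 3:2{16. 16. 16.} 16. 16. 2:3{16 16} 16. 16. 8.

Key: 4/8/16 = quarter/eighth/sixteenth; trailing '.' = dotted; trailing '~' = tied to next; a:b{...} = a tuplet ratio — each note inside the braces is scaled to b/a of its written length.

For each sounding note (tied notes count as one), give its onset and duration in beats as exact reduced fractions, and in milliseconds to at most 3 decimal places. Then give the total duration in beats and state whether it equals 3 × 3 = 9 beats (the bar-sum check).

1) 0.0ms=0b +873.786ms=3/2b
2) 873.786ms=3/2b +291.262ms=1/2b
3) 1165.049ms=2b +291.262ms=1/2b
4) 1456.311ms=5/2b +291.262ms=1/2b
5) 1747.573ms=3b +436.893ms=3/4b
6) 2184.466ms=15/4b +436.893ms=3/4b
7) 2621.359ms=9/2b +436.893ms=3/4b
8) 3058.252ms=21/4b +436.893ms=3/4b
9) 3495.146ms=6b +436.893ms=3/4b
10) 3932.039ms=27/4b +436.893ms=3/4b
11) 4368.932ms=15/2b +873.786ms=3/2b
Σ=9b of 9 (103bpm 3/8) — PASS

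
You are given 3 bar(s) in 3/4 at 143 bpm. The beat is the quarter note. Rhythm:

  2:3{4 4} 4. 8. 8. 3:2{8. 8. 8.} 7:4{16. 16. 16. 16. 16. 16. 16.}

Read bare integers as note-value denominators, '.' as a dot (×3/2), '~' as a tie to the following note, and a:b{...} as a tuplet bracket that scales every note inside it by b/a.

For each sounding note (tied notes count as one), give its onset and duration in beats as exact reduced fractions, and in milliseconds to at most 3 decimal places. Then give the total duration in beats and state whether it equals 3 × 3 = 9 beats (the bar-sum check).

1) 0.0ms=0b +629.371ms=3/2b
2) 629.371ms=3/2b +629.371ms=3/2b
3) 1258.741ms=3b +629.371ms=3/2b
4) 1888.112ms=9/2b +314.685ms=3/4b
5) 2202.797ms=21/4b +314.685ms=3/4b
6) 2517.483ms=6b +209.79ms=1/2b
7) 2727.273ms=13/2b +209.79ms=1/2b
8) 2937.063ms=7b +209.79ms=1/2b
9) 3146.853ms=15/2b +89.91ms=3/14b
10) 3236.763ms=54/7b +89.91ms=3/14b
11) 3326.673ms=111/14b +89.91ms=3/14b
12) 3416.583ms=57/7b +89.91ms=3/14b
13) 3506.494ms=117/14b +89.91ms=3/14b
14) 3596.404ms=60/7b +89.91ms=3/14b
15) 3686.314ms=123/14b +89.91ms=3/14b
Σ=9b of 9 (143bpm 3/4) — PASS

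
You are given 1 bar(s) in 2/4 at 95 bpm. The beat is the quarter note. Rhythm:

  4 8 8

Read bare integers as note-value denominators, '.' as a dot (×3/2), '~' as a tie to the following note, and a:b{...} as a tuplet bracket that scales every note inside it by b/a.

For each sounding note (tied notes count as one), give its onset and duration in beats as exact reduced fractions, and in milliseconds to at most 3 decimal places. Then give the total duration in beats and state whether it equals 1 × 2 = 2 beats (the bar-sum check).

1) 0.0ms=0b +631.579ms=1b
2) 631.579ms=1b +315.789ms=1/2b
3) 947.368ms=3/2b +315.789ms=1/2b
Σ=2b of 2 (95bpm 2/4) — PASS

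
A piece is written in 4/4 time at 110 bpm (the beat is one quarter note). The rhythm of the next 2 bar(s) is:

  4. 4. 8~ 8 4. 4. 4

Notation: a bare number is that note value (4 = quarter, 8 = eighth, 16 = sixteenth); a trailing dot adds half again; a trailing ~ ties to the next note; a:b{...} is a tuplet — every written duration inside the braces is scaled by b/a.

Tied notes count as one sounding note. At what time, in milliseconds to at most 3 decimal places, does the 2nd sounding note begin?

note 2 onset = 3/2b = 818.182ms

1. 0.0ms @ 0 + 818.182ms (3/2)
2. 818.182ms @ 3/2 + 818.182ms (3/2)
3. 1636.364ms @ 3 + 545.455ms (1)
4. 2181.818ms @ 4 + 818.182ms (3/2)
5. 3000.0ms @ 11/2 + 818.182ms (3/2)
6. 3818.182ms @ 7 + 545.455ms (1)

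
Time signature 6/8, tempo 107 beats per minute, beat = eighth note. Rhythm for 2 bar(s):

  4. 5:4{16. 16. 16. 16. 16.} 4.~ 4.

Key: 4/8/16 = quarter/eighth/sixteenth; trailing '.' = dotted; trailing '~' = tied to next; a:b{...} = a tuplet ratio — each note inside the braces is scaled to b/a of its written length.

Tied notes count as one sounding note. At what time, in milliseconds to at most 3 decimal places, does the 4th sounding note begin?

1. 0.0ms @ 0 + 1682.243ms (3)
2. 1682.243ms @ 3 + 336.449ms (3/5)
3. 2018.692ms @ 18/5 + 336.449ms (3/5)
4. 2355.14ms @ 21/5 + 336.449ms (3/5)
5. 2691.589ms @ 24/5 + 336.449ms (3/5)
6. 3028.037ms @ 27/5 + 336.449ms (3/5)
7. 3364.486ms @ 6 + 3364.486ms (6)

note 4 onset = 21/5b = 2355.14ms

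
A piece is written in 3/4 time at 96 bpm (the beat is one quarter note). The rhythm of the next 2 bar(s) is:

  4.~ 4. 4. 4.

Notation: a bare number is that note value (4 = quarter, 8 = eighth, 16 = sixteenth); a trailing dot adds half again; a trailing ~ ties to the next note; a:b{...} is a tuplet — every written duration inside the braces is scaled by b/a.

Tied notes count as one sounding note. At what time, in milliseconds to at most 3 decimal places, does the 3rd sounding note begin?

note 3 onset = 9/2b = 2812.5ms

1. 0.0ms @ 0 + 1875.0ms (3)
2. 1875.0ms @ 3 + 937.5ms (3/2)
3. 2812.5ms @ 9/2 + 937.5ms (3/2)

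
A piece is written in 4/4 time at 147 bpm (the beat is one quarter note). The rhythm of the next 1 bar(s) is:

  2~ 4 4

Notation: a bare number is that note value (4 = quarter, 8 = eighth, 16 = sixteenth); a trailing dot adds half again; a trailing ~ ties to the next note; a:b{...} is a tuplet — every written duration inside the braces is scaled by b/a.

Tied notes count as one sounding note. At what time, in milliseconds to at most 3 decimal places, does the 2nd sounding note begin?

note 2 onset = 3b = 1224.49ms

1. 0.0ms @ 0 + 1224.49ms (3)
2. 1224.49ms @ 3 + 408.163ms (1)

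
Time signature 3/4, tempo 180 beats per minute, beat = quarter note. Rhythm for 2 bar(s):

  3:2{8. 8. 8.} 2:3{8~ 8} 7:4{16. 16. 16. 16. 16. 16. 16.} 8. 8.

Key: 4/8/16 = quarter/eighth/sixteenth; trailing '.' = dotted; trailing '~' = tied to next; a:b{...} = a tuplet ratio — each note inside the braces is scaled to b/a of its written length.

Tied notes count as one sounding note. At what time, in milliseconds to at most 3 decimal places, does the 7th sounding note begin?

note 7 onset = 24/7b = 1142.857ms

1. 0.0ms @ 0 + 166.667ms (1/2)
2. 166.667ms @ 1/2 + 166.667ms (1/2)
3. 333.333ms @ 1 + 166.667ms (1/2)
4. 500.0ms @ 3/2 + 500.0ms (3/2)
5. 1000.0ms @ 3 + 71.429ms (3/14)
6. 1071.429ms @ 45/14 + 71.429ms (3/14)
7. 1142.857ms @ 24/7 + 71.429ms (3/14)
8. 1214.286ms @ 51/14 + 71.429ms (3/14)
9. 1285.714ms @ 27/7 + 71.429ms (3/14)
10. 1357.143ms @ 57/14 + 71.429ms (3/14)
11. 1428.571ms @ 30/7 + 71.429ms (3/14)
12. 1500.0ms @ 9/2 + 250.0ms (3/4)
13. 1750.0ms @ 21/4 + 250.0ms (3/4)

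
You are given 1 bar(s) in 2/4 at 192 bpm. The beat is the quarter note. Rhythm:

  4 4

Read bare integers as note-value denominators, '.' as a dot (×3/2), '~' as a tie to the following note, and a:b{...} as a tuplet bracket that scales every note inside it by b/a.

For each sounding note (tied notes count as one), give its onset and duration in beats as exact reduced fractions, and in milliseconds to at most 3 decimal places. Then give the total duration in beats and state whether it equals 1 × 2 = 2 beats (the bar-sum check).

1) 0.0ms=0b +312.5ms=1b
2) 312.5ms=1b +312.5ms=1b
Σ=2b of 2 (192bpm 2/4) — PASS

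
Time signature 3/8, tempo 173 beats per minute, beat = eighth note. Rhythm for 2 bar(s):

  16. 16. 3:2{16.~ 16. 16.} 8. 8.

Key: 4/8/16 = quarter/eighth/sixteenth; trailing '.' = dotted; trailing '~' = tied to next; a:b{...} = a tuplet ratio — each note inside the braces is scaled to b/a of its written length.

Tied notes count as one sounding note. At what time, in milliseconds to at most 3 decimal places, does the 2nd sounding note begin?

note 2 onset = 3/4b = 260.116ms

1. 0.0ms @ 0 + 260.116ms (3/4)
2. 260.116ms @ 3/4 + 260.116ms (3/4)
3. 520.231ms @ 3/2 + 346.821ms (1)
4. 867.052ms @ 5/2 + 173.41ms (1/2)
5. 1040.462ms @ 3 + 520.231ms (3/2)
6. 1560.694ms @ 9/2 + 520.231ms (3/2)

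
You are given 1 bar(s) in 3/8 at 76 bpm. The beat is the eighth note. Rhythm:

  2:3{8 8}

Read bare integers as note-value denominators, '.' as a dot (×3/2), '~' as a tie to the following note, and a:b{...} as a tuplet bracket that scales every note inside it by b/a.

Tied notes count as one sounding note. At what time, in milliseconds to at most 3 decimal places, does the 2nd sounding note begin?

1. 0.0ms @ 0 + 1184.211ms (3/2)
2. 1184.211ms @ 3/2 + 1184.211ms (3/2)

note 2 onset = 3/2b = 1184.211ms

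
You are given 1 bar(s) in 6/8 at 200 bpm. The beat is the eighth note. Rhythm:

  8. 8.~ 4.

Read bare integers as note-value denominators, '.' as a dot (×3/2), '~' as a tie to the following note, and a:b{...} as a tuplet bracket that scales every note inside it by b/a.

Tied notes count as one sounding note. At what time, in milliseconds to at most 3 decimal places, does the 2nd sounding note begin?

1. 0.0ms @ 0 + 450.0ms (3/2)
2. 450.0ms @ 3/2 + 1350.0ms (9/2)

note 2 onset = 3/2b = 450.0ms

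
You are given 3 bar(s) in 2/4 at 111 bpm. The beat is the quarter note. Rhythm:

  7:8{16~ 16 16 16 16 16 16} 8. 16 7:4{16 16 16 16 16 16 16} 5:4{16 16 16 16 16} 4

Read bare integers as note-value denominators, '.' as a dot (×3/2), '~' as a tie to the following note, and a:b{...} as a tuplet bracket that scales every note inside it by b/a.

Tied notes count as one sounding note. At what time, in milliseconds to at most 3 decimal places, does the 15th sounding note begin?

1. 0.0ms @ 0 + 308.88ms (4/7)
2. 308.88ms @ 4/7 + 154.44ms (2/7)
3. 463.32ms @ 6/7 + 154.44ms (2/7)
4. 617.761ms @ 8/7 + 154.44ms (2/7)
5. 772.201ms @ 10/7 + 154.44ms (2/7)
6. 926.641ms @ 12/7 + 154.44ms (2/7)
7. 1081.081ms @ 2 + 405.405ms (3/4)
8. 1486.486ms @ 11/4 + 135.135ms (1/4)
9. 1621.622ms @ 3 + 77.22ms (1/7)
10. 1698.842ms @ 22/7 + 77.22ms (1/7)
11. 1776.062ms @ 23/7 + 77.22ms (1/7)
12. 1853.282ms @ 24/7 + 77.22ms (1/7)
13. 1930.502ms @ 25/7 + 77.22ms (1/7)
14. 2007.722ms @ 26/7 + 77.22ms (1/7)
15. 2084.942ms @ 27/7 + 77.22ms (1/7)
16. 2162.162ms @ 4 + 108.108ms (1/5)
17. 2270.27ms @ 21/5 + 108.108ms (1/5)
18. 2378.378ms @ 22/5 + 108.108ms (1/5)
19. 2486.486ms @ 23/5 + 108.108ms (1/5)
20. 2594.595ms @ 24/5 + 108.108ms (1/5)
21. 2702.703ms @ 5 + 540.541ms (1)

note 15 onset = 27/7b = 2084.942ms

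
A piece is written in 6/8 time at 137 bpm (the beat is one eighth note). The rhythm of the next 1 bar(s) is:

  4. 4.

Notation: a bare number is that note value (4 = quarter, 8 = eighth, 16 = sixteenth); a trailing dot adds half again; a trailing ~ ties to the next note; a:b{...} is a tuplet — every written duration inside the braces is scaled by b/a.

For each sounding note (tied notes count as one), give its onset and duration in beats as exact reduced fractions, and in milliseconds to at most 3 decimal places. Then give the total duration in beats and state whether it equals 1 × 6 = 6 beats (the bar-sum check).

1) 0.0ms=0b +1313.869ms=3b
2) 1313.869ms=3b +1313.869ms=3b
Σ=6b of 6 (137bpm 6/8) — PASS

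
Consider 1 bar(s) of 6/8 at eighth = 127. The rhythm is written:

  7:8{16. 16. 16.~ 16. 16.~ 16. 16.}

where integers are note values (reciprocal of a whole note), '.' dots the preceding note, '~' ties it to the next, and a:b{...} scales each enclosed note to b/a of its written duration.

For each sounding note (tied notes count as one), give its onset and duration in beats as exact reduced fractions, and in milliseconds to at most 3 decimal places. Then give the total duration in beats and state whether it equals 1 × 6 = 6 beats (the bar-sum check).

1) 0.0ms=0b +404.949ms=6/7b
2) 404.949ms=6/7b +404.949ms=6/7b
3) 809.899ms=12/7b +809.899ms=12/7b
4) 1619.798ms=24/7b +809.899ms=12/7b
5) 2429.696ms=36/7b +404.949ms=6/7b
Σ=6b of 6 (127bpm 6/8) — PASS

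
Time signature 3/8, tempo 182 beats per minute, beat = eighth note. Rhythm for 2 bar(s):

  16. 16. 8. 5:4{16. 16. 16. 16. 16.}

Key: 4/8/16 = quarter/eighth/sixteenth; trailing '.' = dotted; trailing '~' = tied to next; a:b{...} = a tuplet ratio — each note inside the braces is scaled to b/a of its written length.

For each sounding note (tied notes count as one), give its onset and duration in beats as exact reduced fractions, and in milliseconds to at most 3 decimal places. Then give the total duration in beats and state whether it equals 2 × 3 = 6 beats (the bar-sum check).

1) 0.0ms=0b +247.253ms=3/4b
2) 247.253ms=3/4b +247.253ms=3/4b
3) 494.505ms=3/2b +494.505ms=3/2b
4) 989.011ms=3b +197.802ms=3/5b
5) 1186.813ms=18/5b +197.802ms=3/5b
6) 1384.615ms=21/5b +197.802ms=3/5b
7) 1582.418ms=24/5b +197.802ms=3/5b
8) 1780.22ms=27/5b +197.802ms=3/5b
Σ=6b of 6 (182bpm 3/8) — PASS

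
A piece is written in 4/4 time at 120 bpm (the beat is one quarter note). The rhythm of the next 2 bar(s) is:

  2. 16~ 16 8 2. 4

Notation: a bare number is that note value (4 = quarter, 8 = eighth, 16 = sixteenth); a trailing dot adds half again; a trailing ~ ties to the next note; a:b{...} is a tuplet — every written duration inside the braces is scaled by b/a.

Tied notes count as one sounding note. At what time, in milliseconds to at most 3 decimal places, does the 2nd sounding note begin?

1. 0.0ms @ 0 + 1500.0ms (3)
2. 1500.0ms @ 3 + 250.0ms (1/2)
3. 1750.0ms @ 7/2 + 250.0ms (1/2)
4. 2000.0ms @ 4 + 1500.0ms (3)
5. 3500.0ms @ 7 + 500.0ms (1)

note 2 onset = 3b = 1500.0ms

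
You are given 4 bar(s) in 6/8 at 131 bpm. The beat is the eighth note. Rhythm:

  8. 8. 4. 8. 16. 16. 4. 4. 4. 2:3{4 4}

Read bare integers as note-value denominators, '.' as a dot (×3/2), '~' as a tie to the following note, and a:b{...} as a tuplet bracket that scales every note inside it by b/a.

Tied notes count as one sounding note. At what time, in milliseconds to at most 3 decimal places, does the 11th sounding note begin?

1. 0.0ms @ 0 + 687.023ms (3/2)
2. 687.023ms @ 3/2 + 687.023ms (3/2)
3. 1374.046ms @ 3 + 1374.046ms (3)
4. 2748.092ms @ 6 + 687.023ms (3/2)
5. 3435.115ms @ 15/2 + 343.511ms (3/4)
6. 3778.626ms @ 33/4 + 343.511ms (3/4)
7. 4122.137ms @ 9 + 1374.046ms (3)
8. 5496.183ms @ 12 + 1374.046ms (3)
9. 6870.229ms @ 15 + 1374.046ms (3)
10. 8244.275ms @ 18 + 1374.046ms (3)
11. 9618.321ms @ 21 + 1374.046ms (3)

note 11 onset = 21b = 9618.321ms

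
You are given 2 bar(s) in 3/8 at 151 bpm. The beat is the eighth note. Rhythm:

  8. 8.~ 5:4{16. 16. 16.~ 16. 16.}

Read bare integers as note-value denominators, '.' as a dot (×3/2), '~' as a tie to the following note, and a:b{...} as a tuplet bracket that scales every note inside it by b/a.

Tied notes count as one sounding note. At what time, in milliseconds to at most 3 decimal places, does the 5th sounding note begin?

note 5 onset = 27/5b = 2145.695ms

1. 0.0ms @ 0 + 596.026ms (3/2)
2. 596.026ms @ 3/2 + 834.437ms (21/10)
3. 1430.464ms @ 18/5 + 238.411ms (3/5)
4. 1668.874ms @ 21/5 + 476.821ms (6/5)
5. 2145.695ms @ 27/5 + 238.411ms (3/5)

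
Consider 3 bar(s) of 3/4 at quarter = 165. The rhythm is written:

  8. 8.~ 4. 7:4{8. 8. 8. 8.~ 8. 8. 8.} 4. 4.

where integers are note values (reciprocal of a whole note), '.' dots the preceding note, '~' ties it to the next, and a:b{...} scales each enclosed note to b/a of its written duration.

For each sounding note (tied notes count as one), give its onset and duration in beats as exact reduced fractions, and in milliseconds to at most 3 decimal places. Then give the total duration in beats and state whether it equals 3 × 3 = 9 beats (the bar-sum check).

1) 0.0ms=0b +272.727ms=3/4b
2) 272.727ms=3/4b +818.182ms=9/4b
3) 1090.909ms=3b +155.844ms=3/7b
4) 1246.753ms=24/7b +155.844ms=3/7b
5) 1402.597ms=27/7b +155.844ms=3/7b
6) 1558.442ms=30/7b +311.688ms=6/7b
7) 1870.13ms=36/7b +155.844ms=3/7b
8) 2025.974ms=39/7b +155.844ms=3/7b
9) 2181.818ms=6b +545.455ms=3/2b
10) 2727.273ms=15/2b +545.455ms=3/2b
Σ=9b of 9 (165bpm 3/4) — PASS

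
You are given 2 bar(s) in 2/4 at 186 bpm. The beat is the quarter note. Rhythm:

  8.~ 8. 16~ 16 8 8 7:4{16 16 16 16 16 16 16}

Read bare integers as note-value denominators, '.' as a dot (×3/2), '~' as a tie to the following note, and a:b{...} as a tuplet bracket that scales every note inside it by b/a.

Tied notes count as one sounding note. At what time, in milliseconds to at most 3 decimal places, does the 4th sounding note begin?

1. 0.0ms @ 0 + 483.871ms (3/2)
2. 483.871ms @ 3/2 + 161.29ms (1/2)
3. 645.161ms @ 2 + 161.29ms (1/2)
4. 806.452ms @ 5/2 + 161.29ms (1/2)
5. 967.742ms @ 3 + 46.083ms (1/7)
6. 1013.825ms @ 22/7 + 46.083ms (1/7)
7. 1059.908ms @ 23/7 + 46.083ms (1/7)
8. 1105.991ms @ 24/7 + 46.083ms (1/7)
9. 1152.074ms @ 25/7 + 46.083ms (1/7)
10. 1198.157ms @ 26/7 + 46.083ms (1/7)
11. 1244.24ms @ 27/7 + 46.083ms (1/7)

note 4 onset = 5/2b = 806.452ms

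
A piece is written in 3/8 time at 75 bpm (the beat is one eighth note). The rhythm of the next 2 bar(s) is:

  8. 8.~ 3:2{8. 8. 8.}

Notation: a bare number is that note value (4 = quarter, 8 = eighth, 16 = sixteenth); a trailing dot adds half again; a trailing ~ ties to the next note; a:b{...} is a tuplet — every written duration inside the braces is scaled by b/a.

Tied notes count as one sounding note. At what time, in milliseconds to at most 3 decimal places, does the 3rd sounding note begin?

note 3 onset = 4b = 3200.0ms

1. 0.0ms @ 0 + 1200.0ms (3/2)
2. 1200.0ms @ 3/2 + 2000.0ms (5/2)
3. 3200.0ms @ 4 + 800.0ms (1)
4. 4000.0ms @ 5 + 800.0ms (1)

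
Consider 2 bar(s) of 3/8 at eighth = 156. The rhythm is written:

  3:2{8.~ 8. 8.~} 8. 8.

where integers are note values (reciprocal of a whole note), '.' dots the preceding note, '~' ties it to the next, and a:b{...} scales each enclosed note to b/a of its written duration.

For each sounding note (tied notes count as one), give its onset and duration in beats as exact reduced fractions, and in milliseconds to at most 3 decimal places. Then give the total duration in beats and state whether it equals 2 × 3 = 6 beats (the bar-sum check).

1) 0.0ms=0b +769.231ms=2b
2) 769.231ms=2b +961.538ms=5/2b
3) 1730.769ms=9/2b +576.923ms=3/2b
Σ=6b of 6 (156bpm 3/8) — PASS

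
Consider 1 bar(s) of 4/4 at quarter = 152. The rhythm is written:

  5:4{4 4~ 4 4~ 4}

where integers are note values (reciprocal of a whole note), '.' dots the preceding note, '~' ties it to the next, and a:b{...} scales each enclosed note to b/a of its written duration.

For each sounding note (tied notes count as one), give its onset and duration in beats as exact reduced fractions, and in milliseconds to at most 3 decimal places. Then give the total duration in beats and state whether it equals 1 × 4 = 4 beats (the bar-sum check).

1) 0.0ms=0b +315.789ms=4/5b
2) 315.789ms=4/5b +631.579ms=8/5b
3) 947.368ms=12/5b +631.579ms=8/5b
Σ=4b of 4 (152bpm 4/4) — PASS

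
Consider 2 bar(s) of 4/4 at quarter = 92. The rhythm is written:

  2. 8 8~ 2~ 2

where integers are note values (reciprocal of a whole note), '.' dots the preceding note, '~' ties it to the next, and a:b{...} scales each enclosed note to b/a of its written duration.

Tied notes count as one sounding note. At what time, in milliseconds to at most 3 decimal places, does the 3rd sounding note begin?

1. 0.0ms @ 0 + 1956.522ms (3)
2. 1956.522ms @ 3 + 326.087ms (1/2)
3. 2282.609ms @ 7/2 + 2934.783ms (9/2)

note 3 onset = 7/2b = 2282.609ms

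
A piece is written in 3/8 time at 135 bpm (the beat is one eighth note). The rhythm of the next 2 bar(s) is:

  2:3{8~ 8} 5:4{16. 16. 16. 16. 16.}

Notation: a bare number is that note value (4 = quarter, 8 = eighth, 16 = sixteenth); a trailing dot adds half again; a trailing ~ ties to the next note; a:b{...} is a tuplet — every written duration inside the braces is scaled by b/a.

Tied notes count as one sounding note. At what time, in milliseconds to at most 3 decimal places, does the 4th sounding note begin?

note 4 onset = 21/5b = 1866.667ms

1. 0.0ms @ 0 + 1333.333ms (3)
2. 1333.333ms @ 3 + 266.667ms (3/5)
3. 1600.0ms @ 18/5 + 266.667ms (3/5)
4. 1866.667ms @ 21/5 + 266.667ms (3/5)
5. 2133.333ms @ 24/5 + 266.667ms (3/5)
6. 2400.0ms @ 27/5 + 266.667ms (3/5)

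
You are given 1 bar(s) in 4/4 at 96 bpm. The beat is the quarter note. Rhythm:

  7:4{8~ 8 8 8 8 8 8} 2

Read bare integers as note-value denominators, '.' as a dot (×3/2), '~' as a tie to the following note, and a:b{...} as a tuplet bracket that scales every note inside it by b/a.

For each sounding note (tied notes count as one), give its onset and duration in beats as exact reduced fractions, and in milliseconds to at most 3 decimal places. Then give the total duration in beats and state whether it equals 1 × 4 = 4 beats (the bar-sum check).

1) 0.0ms=0b +357.143ms=4/7b
2) 357.143ms=4/7b +178.571ms=2/7b
3) 535.714ms=6/7b +178.571ms=2/7b
4) 714.286ms=8/7b +178.571ms=2/7b
5) 892.857ms=10/7b +178.571ms=2/7b
6) 1071.429ms=12/7b +178.571ms=2/7b
7) 1250.0ms=2b +1250.0ms=2b
Σ=4b of 4 (96bpm 4/4) — PASS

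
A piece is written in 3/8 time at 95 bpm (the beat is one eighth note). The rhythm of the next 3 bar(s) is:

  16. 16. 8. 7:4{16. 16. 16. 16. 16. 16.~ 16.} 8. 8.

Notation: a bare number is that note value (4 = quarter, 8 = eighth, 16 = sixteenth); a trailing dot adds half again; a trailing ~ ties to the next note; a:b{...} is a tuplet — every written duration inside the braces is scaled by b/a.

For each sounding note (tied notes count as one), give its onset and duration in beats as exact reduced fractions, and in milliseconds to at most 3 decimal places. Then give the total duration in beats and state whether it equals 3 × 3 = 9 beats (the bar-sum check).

1) 0.0ms=0b +473.684ms=3/4b
2) 473.684ms=3/4b +473.684ms=3/4b
3) 947.368ms=3/2b +947.368ms=3/2b
4) 1894.737ms=3b +270.677ms=3/7b
5) 2165.414ms=24/7b +270.677ms=3/7b
6) 2436.09ms=27/7b +270.677ms=3/7b
7) 2706.767ms=30/7b +270.677ms=3/7b
8) 2977.444ms=33/7b +270.677ms=3/7b
9) 3248.12ms=36/7b +541.353ms=6/7b
10) 3789.474ms=6b +947.368ms=3/2b
11) 4736.842ms=15/2b +947.368ms=3/2b
Σ=9b of 9 (95bpm 3/8) — PASS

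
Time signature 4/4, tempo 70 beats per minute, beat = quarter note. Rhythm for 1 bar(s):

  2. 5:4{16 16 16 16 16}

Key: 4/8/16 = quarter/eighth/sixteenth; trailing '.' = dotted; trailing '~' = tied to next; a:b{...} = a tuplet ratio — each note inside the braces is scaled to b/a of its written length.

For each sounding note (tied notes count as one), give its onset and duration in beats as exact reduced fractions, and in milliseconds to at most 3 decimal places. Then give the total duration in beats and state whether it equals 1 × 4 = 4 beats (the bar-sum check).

1) 0.0ms=0b +2571.429ms=3b
2) 2571.429ms=3b +171.429ms=1/5b
3) 2742.857ms=16/5b +171.429ms=1/5b
4) 2914.286ms=17/5b +171.429ms=1/5b
5) 3085.714ms=18/5b +171.429ms=1/5b
6) 3257.143ms=19/5b +171.429ms=1/5b
Σ=4b of 4 (70bpm 4/4) — PASS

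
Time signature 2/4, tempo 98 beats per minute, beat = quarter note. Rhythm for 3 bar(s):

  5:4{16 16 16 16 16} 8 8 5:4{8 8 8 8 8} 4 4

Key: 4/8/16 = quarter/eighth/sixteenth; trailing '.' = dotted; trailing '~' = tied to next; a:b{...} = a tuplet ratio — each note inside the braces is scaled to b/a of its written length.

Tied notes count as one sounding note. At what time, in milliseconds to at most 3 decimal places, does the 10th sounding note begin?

note 10 onset = 14/5b = 1714.286ms

1. 0.0ms @ 0 + 122.449ms (1/5)
2. 122.449ms @ 1/5 + 122.449ms (1/5)
3. 244.898ms @ 2/5 + 122.449ms (1/5)
4. 367.347ms @ 3/5 + 122.449ms (1/5)
5. 489.796ms @ 4/5 + 122.449ms (1/5)
6. 612.245ms @ 1 + 306.122ms (1/2)
7. 918.367ms @ 3/2 + 306.122ms (1/2)
8. 1224.49ms @ 2 + 244.898ms (2/5)
9. 1469.388ms @ 12/5 + 244.898ms (2/5)
10. 1714.286ms @ 14/5 + 244.898ms (2/5)
11. 1959.184ms @ 16/5 + 244.898ms (2/5)
12. 2204.082ms @ 18/5 + 244.898ms (2/5)
13. 2448.98ms @ 4 + 612.245ms (1)
14. 3061.224ms @ 5 + 612.245ms (1)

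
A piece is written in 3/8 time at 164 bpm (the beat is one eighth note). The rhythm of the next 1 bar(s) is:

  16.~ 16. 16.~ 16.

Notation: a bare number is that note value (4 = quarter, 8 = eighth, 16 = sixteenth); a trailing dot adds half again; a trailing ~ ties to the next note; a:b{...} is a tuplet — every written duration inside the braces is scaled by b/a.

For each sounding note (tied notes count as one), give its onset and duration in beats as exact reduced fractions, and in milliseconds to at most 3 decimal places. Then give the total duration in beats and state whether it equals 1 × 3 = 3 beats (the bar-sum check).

1) 0.0ms=0b +548.78ms=3/2b
2) 548.78ms=3/2b +548.78ms=3/2b
Σ=3b of 3 (164bpm 3/8) — PASS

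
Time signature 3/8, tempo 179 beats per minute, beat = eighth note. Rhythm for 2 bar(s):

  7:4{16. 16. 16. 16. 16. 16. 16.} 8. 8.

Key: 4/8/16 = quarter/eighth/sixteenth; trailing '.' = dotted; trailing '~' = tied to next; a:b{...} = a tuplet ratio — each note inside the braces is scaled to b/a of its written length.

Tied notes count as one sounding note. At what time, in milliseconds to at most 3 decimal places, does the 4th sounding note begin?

note 4 onset = 9/7b = 430.966ms

1. 0.0ms @ 0 + 143.655ms (3/7)
2. 143.655ms @ 3/7 + 143.655ms (3/7)
3. 287.31ms @ 6/7 + 143.655ms (3/7)
4. 430.966ms @ 9/7 + 143.655ms (3/7)
5. 574.621ms @ 12/7 + 143.655ms (3/7)
6. 718.276ms @ 15/7 + 143.655ms (3/7)
7. 861.931ms @ 18/7 + 143.655ms (3/7)
8. 1005.587ms @ 3 + 502.793ms (3/2)
9. 1508.38ms @ 9/2 + 502.793ms (3/2)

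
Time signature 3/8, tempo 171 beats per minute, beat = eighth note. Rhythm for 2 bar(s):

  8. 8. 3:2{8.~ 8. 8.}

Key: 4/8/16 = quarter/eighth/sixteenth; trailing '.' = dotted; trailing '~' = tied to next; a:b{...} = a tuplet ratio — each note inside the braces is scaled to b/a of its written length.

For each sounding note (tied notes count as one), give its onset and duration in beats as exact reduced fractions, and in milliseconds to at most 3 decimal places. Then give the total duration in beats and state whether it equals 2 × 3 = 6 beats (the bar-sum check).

1) 0.0ms=0b +526.316ms=3/2b
2) 526.316ms=3/2b +526.316ms=3/2b
3) 1052.632ms=3b +701.754ms=2b
4) 1754.386ms=5b +350.877ms=1b
Σ=6b of 6 (171bpm 3/8) — PASS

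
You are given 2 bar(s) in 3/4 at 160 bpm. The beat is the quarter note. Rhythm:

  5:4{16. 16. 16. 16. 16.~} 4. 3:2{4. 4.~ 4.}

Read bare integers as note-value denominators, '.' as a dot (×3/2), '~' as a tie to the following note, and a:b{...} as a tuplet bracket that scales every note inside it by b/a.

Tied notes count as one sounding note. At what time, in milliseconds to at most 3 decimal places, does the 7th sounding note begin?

note 7 onset = 4b = 1500.0ms

1. 0.0ms @ 0 + 112.5ms (3/10)
2. 112.5ms @ 3/10 + 112.5ms (3/10)
3. 225.0ms @ 3/5 + 112.5ms (3/10)
4. 337.5ms @ 9/10 + 112.5ms (3/10)
5. 450.0ms @ 6/5 + 675.0ms (9/5)
6. 1125.0ms @ 3 + 375.0ms (1)
7. 1500.0ms @ 4 + 750.0ms (2)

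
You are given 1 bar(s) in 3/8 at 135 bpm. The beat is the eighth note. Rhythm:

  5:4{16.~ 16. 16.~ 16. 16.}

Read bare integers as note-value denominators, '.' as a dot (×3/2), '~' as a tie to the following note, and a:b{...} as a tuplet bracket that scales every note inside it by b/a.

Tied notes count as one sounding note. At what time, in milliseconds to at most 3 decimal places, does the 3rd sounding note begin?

1. 0.0ms @ 0 + 533.333ms (6/5)
2. 533.333ms @ 6/5 + 533.333ms (6/5)
3. 1066.667ms @ 12/5 + 266.667ms (3/5)

note 3 onset = 12/5b = 1066.667ms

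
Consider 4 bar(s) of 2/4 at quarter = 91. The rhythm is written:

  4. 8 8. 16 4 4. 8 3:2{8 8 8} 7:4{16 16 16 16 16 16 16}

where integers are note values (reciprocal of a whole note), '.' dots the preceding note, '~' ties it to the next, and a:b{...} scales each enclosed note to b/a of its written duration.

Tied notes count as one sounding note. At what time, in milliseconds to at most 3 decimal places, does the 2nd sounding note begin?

note 2 onset = 3/2b = 989.011ms

1. 0.0ms @ 0 + 989.011ms (3/2)
2. 989.011ms @ 3/2 + 329.67ms (1/2)
3. 1318.681ms @ 2 + 494.505ms (3/4)
4. 1813.187ms @ 11/4 + 164.835ms (1/4)
5. 1978.022ms @ 3 + 659.341ms (1)
6. 2637.363ms @ 4 + 989.011ms (3/2)
7. 3626.374ms @ 11/2 + 329.67ms (1/2)
8. 3956.044ms @ 6 + 219.78ms (1/3)
9. 4175.824ms @ 19/3 + 219.78ms (1/3)
10. 4395.604ms @ 20/3 + 219.78ms (1/3)
11. 4615.385ms @ 7 + 94.192ms (1/7)
12. 4709.576ms @ 50/7 + 94.192ms (1/7)
13. 4803.768ms @ 51/7 + 94.192ms (1/7)
14. 4897.959ms @ 52/7 + 94.192ms (1/7)
15. 4992.151ms @ 53/7 + 94.192ms (1/7)
16. 5086.342ms @ 54/7 + 94.192ms (1/7)
17. 5180.534ms @ 55/7 + 94.192ms (1/7)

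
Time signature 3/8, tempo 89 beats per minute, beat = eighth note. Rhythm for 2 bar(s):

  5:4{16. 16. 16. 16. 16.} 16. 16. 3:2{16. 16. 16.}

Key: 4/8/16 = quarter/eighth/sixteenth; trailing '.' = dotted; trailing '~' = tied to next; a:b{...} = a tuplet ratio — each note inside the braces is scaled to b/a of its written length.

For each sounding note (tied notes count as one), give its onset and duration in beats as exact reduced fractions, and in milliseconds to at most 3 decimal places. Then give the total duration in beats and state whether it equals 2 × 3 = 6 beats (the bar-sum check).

1) 0.0ms=0b +404.494ms=3/5b
2) 404.494ms=3/5b +404.494ms=3/5b
3) 808.989ms=6/5b +404.494ms=3/5b
4) 1213.483ms=9/5b +404.494ms=3/5b
5) 1617.978ms=12/5b +404.494ms=3/5b
6) 2022.472ms=3b +505.618ms=3/4b
7) 2528.09ms=15/4b +505.618ms=3/4b
8) 3033.708ms=9/2b +337.079ms=1/2b
9) 3370.787ms=5b +337.079ms=1/2b
10) 3707.865ms=11/2b +337.079ms=1/2b
Σ=6b of 6 (89bpm 3/8) — PASS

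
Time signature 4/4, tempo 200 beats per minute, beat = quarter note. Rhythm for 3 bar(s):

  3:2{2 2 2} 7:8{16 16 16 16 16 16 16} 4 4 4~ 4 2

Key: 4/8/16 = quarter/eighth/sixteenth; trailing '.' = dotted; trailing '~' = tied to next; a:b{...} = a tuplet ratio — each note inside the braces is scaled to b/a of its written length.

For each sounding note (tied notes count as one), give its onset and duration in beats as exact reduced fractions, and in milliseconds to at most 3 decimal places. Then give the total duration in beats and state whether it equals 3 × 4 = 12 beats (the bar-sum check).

1) 0.0ms=0b +400.0ms=4/3b
2) 400.0ms=4/3b +400.0ms=4/3b
3) 800.0ms=8/3b +400.0ms=4/3b
4) 1200.0ms=4b +85.714ms=2/7b
5) 1285.714ms=30/7b +85.714ms=2/7b
6) 1371.429ms=32/7b +85.714ms=2/7b
7) 1457.143ms=34/7b +85.714ms=2/7b
8) 1542.857ms=36/7b +85.714ms=2/7b
9) 1628.571ms=38/7b +85.714ms=2/7b
10) 1714.286ms=40/7b +85.714ms=2/7b
11) 1800.0ms=6b +300.0ms=1b
12) 2100.0ms=7b +300.0ms=1b
13) 2400.0ms=8b +600.0ms=2b
14) 3000.0ms=10b +600.0ms=2b
Σ=12b of 12 (200bpm 4/4) — PASS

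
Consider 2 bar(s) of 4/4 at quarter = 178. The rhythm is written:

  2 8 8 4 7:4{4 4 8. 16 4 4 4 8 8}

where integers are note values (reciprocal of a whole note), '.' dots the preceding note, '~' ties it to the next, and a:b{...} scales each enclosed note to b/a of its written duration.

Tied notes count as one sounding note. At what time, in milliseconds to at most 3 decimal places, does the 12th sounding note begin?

note 12 onset = 52/7b = 2504.013ms

1. 0.0ms @ 0 + 674.157ms (2)
2. 674.157ms @ 2 + 168.539ms (1/2)
3. 842.697ms @ 5/2 + 168.539ms (1/2)
4. 1011.236ms @ 3 + 337.079ms (1)
5. 1348.315ms @ 4 + 192.616ms (4/7)
6. 1540.931ms @ 32/7 + 192.616ms (4/7)
7. 1733.547ms @ 36/7 + 144.462ms (3/7)
8. 1878.01ms @ 39/7 + 48.154ms (1/7)
9. 1926.164ms @ 40/7 + 192.616ms (4/7)
10. 2118.78ms @ 44/7 + 192.616ms (4/7)
11. 2311.396ms @ 48/7 + 192.616ms (4/7)
12. 2504.013ms @ 52/7 + 96.308ms (2/7)
13. 2600.321ms @ 54/7 + 96.308ms (2/7)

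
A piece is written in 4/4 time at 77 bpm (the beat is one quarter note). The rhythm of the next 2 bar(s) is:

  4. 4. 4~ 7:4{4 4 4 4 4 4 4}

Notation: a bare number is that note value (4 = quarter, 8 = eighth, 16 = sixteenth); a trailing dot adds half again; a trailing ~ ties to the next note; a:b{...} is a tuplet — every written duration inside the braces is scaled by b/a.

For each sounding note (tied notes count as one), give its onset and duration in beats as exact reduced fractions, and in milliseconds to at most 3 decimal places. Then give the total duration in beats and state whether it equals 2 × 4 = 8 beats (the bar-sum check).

1) 0.0ms=0b +1168.831ms=3/2b
2) 1168.831ms=3/2b +1168.831ms=3/2b
3) 2337.662ms=3b +1224.49ms=11/7b
4) 3562.152ms=32/7b +445.269ms=4/7b
5) 4007.421ms=36/7b +445.269ms=4/7b
6) 4452.69ms=40/7b +445.269ms=4/7b
7) 4897.959ms=44/7b +445.269ms=4/7b
8) 5343.228ms=48/7b +445.269ms=4/7b
9) 5788.497ms=52/7b +445.269ms=4/7b
Σ=8b of 8 (77bpm 4/4) — PASS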